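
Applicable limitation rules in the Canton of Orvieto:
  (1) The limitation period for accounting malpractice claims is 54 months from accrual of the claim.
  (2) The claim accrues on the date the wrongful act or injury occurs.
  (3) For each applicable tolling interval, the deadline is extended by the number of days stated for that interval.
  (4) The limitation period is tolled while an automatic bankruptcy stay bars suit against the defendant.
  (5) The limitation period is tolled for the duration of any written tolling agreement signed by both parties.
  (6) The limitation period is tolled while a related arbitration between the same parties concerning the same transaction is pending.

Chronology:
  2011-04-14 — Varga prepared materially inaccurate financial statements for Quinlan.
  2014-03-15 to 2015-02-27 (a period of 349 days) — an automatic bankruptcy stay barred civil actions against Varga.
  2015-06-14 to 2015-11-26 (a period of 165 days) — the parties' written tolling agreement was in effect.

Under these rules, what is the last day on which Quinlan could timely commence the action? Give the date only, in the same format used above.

The claim accrued on 2011-04-14, the date of the act.
The untolled deadline — 54 months after 2011-04-14 — is 2015-10-14.
Because the automatic bankruptcy stay ran from 2014-03-15 to 2015-02-27, the deadline is extended by 349 days to 2016-09-27.
Because the written tolling agreement ran from 2015-06-14 to 2015-11-26, the deadline is extended by 165 days to 2017-03-11.

2017-03-11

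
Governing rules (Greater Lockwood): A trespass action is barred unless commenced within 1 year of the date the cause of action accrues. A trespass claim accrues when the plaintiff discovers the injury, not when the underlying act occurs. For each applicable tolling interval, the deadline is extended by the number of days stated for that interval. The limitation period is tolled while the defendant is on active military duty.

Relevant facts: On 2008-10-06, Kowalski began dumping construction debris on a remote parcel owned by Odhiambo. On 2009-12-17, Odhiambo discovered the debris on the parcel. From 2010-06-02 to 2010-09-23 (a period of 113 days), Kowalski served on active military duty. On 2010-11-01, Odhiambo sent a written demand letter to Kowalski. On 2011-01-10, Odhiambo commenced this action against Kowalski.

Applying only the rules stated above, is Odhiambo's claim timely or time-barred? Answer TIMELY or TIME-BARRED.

The claim did not accrue until Odhiambo discovered the injury on 2009-12-17; the 2008-10-06 act date does not start the clock under the stated rule.
1 year from 2009-12-17 is 2010-12-17.
The defendant's active military service from 2010-06-02 to 2010-09-23 tolled the period for 113 days, extending the deadline to 2011-04-09.
The other events in the timeline have no effect on the limitation period under the stated rules.
Odhiambo filed on 2011-01-10, before the 2011-04-09 deadline, so the action is timely.

TIMELY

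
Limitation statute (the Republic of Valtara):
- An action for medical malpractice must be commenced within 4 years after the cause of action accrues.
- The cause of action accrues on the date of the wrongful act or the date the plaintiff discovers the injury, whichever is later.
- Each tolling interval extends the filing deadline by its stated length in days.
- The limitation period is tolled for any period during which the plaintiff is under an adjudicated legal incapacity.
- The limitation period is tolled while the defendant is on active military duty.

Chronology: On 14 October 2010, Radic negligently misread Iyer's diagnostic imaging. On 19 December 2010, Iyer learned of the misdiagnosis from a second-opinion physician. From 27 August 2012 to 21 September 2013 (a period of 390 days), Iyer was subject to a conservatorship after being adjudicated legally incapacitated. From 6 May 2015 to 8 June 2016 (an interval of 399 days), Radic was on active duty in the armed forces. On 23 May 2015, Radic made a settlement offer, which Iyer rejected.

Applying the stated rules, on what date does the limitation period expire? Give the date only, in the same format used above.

Taking the later of the act (14 October 2010) and discovery (19 December 2010), the claim accrued on 19 December 2010.
The untolled deadline — 4 years after 19 December 2010 — is 19 December 2014.
The period was tolled for 390 days by the plaintiff's legal incapacity (27 August 2012 to 21 September 2013), pushing the deadline to 13 January 2016.
The period was tolled for 399 days by the defendant's active military service (6 May 2015 to 8 June 2016), pushing the deadline to 15 February 2017.
The other events in the timeline have no effect on the limitation period under the stated rules.

15 February 2017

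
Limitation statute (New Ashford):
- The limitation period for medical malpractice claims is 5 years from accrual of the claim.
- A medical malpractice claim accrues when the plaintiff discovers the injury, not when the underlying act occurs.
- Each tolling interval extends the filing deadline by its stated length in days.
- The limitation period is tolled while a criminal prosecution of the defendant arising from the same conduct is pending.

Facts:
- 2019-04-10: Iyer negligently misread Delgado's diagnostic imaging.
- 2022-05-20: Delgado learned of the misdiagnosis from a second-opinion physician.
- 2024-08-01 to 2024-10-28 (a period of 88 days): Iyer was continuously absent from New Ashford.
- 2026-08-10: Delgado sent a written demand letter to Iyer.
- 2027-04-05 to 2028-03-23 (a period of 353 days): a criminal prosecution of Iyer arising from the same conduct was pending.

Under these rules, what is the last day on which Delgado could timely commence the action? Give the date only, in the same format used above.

2028-05-07

The claim did not accrue until Delgado discovered the injury on 2022-05-20; the 2019-04-10 act date does not start the clock under the stated rule.
5 years from 2022-05-20 is 2027-05-20.
The pending criminal prosecution from 2027-04-05 to 2028-03-23 tolled the period for 353 days, extending the deadline to 2028-05-07.
The defendant's absence from the jurisdiction from 2024-08-01 to 2024-10-28 does not toll the period, because no stated rule makes the defendant's absence a tolling event.
The other events in the timeline have no effect on the limitation period under the stated rules.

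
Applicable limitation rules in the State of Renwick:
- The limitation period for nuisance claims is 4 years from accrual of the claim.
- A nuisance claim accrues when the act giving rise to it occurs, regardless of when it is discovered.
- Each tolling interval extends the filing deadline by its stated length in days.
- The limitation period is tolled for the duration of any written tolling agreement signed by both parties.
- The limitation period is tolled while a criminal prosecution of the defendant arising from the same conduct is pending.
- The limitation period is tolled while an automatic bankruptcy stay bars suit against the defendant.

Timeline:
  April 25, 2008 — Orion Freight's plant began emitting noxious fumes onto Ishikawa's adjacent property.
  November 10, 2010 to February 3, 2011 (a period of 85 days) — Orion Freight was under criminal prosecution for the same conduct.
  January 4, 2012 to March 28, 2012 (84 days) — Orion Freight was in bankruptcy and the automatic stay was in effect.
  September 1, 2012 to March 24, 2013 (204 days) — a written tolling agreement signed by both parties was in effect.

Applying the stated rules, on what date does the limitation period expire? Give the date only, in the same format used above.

The claim accrued on April 25, 2008, the date of the act.
Adding the 4 years base period to April 25, 2008 gives a deadline of April 25, 2012, before any tolling.
The period was tolled for 85 days by the pending criminal prosecution (November 10, 2010 to February 3, 2011), pushing the deadline to July 19, 2012.
The automatic bankruptcy stay from January 4, 2012 to March 28, 2012 tolled the period for 84 days, extending the deadline to October 11, 2012.
Because the written tolling agreement ran from September 1, 2012 to March 24, 2013, the deadline is extended by 204 days to May 3, 2013.

May 3, 2013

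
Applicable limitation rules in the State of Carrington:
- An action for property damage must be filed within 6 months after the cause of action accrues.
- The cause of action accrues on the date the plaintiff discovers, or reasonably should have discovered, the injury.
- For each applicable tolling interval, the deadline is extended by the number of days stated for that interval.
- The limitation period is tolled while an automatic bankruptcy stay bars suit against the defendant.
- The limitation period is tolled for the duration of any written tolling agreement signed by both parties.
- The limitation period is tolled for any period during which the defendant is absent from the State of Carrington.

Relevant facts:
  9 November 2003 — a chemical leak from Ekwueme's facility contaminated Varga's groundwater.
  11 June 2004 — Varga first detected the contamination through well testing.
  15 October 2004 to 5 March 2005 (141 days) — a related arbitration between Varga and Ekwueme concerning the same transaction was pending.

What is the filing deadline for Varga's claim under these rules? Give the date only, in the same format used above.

11 December 2004

Under the discovery rule, the claim accrued on 11 June 2004, when Varga discovered the injury — not on the 9 November 2003 date of the underlying act.
The untolled deadline — 6 months after 11 June 2004 — is 11 December 2004.
Although a pending arbitration ran from 15 October 2004 to 5 March 2005, the stated rules do not make that a tolling event, so it is disregarded.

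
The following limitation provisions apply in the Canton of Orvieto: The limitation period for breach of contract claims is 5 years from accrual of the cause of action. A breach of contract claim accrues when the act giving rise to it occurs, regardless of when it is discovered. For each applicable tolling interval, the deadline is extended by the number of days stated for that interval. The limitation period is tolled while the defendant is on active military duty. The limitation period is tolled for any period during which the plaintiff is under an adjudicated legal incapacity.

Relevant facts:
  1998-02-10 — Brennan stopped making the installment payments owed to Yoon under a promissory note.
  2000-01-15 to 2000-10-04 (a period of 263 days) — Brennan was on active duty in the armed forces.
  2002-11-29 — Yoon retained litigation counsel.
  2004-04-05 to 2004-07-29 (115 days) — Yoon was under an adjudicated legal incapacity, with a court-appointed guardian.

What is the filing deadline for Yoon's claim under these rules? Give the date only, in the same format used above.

2003-10-31

The limitation period began to run on 1998-02-10.
The untolled deadline — 5 years after 1998-02-10 — is 2003-02-10.
Because the defendant's active military service ran from 2000-01-15 to 2000-10-04, the deadline is extended by 263 days to 2003-10-31.
The plaintiff's legal incapacity starting 2004-04-05 came too late — the period had run on 2003-10-31 — and so does not extend the deadline.
Nothing else in the chronology tolls or restarts the period.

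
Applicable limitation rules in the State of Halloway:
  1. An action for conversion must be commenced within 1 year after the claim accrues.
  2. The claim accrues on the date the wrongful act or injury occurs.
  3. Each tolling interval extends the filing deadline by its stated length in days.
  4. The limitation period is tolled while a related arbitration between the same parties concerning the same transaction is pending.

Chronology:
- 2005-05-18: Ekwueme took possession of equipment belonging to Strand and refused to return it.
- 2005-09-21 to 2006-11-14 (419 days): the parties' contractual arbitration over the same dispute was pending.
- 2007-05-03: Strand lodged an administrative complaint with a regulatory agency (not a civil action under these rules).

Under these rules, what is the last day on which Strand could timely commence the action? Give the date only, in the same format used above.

The claim accrued on 2005-05-18, the date of the act.
Adding the 1 year base period to 2005-05-18 gives a deadline of 2006-05-18, before any tolling.
The pending related arbitration from 2005-09-21 to 2006-11-14 tolled the period for 419 days, extending the deadline to 2007-07-11.
None of the other events listed affects the running of the period under the stated rules.

2007-07-11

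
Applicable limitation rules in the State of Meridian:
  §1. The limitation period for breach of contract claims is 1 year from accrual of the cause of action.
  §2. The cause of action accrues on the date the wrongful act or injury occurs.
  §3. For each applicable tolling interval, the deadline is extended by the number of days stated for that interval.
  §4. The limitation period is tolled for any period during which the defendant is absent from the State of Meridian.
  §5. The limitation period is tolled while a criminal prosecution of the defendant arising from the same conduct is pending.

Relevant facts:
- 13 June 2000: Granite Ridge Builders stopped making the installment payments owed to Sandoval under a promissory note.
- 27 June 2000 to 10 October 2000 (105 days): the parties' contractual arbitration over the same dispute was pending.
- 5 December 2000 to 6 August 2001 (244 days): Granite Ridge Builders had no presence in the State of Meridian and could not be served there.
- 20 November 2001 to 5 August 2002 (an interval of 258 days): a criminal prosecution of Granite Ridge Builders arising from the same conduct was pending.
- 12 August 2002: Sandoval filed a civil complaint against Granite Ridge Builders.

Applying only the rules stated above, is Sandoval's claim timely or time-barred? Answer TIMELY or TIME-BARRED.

The cause of action accrued on 13 June 2000, the date of the act.
Adding the 1 year base period to 13 June 2000 gives a deadline of 13 June 2001, before any tolling.
The period was tolled for 244 days by the defendant's absence from the jurisdiction (5 December 2000 to 6 August 2001), pushing the deadline to 12 February 2002.
The period was tolled for 258 days by the pending criminal prosecution (20 November 2001 to 5 August 2002), pushing the deadline to 28 October 2002.
Although a pending arbitration ran from 27 June 2000 to 10 October 2000, the stated rules do not make that a tolling event, so it is disregarded.
Filing on 12 August 2002 beat the 28 October 2002 deadline — the action is timely.

TIMELY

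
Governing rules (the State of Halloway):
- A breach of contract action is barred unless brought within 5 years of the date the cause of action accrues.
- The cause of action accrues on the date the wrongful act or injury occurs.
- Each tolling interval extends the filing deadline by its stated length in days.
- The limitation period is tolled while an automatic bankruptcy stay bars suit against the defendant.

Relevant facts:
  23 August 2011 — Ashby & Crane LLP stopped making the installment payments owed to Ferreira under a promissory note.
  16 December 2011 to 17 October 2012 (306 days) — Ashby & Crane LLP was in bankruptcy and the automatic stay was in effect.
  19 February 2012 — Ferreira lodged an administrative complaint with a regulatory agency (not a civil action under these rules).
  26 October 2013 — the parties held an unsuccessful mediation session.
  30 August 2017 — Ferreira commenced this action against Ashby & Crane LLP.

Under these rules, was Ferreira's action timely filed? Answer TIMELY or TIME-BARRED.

The claim accrued on 23 August 2011, when the wrongful act occurred.
5 years from 23 August 2011 is 23 August 2016.
Because the automatic bankruptcy stay ran from 16 December 2011 to 17 October 2012, the deadline is extended by 306 days to 25 June 2017.
None of the other events listed affects the running of the period under the stated rules.
Ferreira filed on 30 August 2017, after the 25 June 2017 deadline, so the action is time-barred.

TIME-BARRED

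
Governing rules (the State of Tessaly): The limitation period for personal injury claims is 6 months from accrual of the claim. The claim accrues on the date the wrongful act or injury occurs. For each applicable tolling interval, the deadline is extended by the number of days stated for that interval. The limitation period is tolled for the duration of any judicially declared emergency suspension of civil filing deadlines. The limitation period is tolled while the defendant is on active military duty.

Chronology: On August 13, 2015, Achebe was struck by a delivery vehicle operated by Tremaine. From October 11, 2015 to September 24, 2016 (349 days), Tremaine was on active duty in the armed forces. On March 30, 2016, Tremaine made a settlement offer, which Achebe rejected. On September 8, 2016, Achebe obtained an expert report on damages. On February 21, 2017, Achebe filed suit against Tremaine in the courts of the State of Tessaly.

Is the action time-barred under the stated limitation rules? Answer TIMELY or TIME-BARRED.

The claim accrued on August 13, 2015, the date of the act.
Adding the 6 months base period to August 13, 2015 gives a deadline of February 13, 2016, before any tolling.
The defendant's active military service from October 11, 2015 to September 24, 2016 tolled the period for 349 days, extending the deadline to January 27, 2017.
None of the other events listed affects the running of the period under the stated rules.
Filing on February 21, 2017 missed the January 27, 2017 deadline — the action is time-barred.

TIME-BARRED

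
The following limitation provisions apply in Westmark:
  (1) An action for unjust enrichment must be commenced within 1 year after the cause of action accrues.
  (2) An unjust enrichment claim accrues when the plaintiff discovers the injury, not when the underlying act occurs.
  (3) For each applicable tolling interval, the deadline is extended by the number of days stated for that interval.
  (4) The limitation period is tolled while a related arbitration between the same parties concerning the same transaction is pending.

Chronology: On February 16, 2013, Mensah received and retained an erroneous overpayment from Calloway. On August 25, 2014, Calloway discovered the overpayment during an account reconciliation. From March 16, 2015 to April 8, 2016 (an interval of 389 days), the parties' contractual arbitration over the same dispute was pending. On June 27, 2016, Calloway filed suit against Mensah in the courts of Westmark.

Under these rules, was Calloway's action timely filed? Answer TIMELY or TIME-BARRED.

Accrual is tied to discovery, so the period began on August 25, 2014 rather than on February 16, 2013 when the act occurred.
The untolled deadline — 1 year after August 25, 2014 — is August 25, 2015.
The period was tolled for 389 days by the pending related arbitration (March 16, 2015 to April 8, 2016), pushing the deadline to September 17, 2016.
The June 27, 2016 filing precedes the September 17, 2016 deadline; the claim is timely.

TIMELY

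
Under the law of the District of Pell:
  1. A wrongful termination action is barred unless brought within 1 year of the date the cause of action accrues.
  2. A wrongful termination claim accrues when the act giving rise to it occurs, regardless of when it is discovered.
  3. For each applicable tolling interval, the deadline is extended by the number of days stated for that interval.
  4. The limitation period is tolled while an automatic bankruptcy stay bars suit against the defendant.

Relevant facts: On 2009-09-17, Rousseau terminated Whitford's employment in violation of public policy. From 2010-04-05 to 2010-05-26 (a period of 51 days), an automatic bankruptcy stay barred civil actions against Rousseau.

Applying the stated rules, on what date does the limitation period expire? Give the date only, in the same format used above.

The claim accrued on 2009-09-17, when the wrongful act occurred.
Adding the 1 year base period to 2009-09-17 gives a deadline of 2010-09-17, before any tolling.
The period was tolled for 51 days by the automatic bankruptcy stay (2010-04-05 to 2010-05-26), pushing the deadline to 2010-11-07.

2010-11-07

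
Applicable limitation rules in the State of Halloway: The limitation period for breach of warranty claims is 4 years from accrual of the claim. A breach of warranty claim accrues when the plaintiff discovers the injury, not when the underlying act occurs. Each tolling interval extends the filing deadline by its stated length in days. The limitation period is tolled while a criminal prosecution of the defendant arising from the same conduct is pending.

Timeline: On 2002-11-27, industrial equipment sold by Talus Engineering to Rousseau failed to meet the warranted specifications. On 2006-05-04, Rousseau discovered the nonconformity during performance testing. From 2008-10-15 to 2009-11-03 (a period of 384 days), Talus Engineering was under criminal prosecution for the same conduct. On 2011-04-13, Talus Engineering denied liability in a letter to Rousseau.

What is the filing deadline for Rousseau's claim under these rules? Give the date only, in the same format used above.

Accrual is tied to discovery, so the period began on 2006-05-04 rather than on 2002-11-27 when the act occurred.
The untolled deadline — 4 years after 2006-05-04 — is 2010-05-04.
The period was tolled for 384 days by the pending criminal prosecution (2008-10-15 to 2009-11-03), pushing the deadline to 2011-05-23.
The other events in the timeline have no effect on the limitation period under the stated rules.

2011-05-23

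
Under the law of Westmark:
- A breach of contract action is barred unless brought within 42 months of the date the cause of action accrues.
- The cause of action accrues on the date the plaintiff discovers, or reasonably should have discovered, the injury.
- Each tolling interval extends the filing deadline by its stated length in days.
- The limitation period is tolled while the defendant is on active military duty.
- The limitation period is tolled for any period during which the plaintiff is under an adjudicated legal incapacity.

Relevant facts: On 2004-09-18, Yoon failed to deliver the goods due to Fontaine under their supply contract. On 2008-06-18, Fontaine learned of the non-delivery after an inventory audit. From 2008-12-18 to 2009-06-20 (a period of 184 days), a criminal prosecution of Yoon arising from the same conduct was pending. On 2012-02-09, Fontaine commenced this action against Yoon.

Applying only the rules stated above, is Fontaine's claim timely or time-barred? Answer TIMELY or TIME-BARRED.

TIME-BARRED

The claim did not accrue until Fontaine discovered the injury on 2008-06-18; the 2004-09-18 act date does not start the clock under the stated rule.
The untolled deadline — 42 months after 2008-06-18 — is 2011-12-18.
No stated provision tolls the period for a criminal prosecution, so the interval from 2008-12-18 to 2009-06-20 has no effect on the deadline.
Filing on 2012-02-09 missed the 2011-12-18 deadline — the action is time-barred.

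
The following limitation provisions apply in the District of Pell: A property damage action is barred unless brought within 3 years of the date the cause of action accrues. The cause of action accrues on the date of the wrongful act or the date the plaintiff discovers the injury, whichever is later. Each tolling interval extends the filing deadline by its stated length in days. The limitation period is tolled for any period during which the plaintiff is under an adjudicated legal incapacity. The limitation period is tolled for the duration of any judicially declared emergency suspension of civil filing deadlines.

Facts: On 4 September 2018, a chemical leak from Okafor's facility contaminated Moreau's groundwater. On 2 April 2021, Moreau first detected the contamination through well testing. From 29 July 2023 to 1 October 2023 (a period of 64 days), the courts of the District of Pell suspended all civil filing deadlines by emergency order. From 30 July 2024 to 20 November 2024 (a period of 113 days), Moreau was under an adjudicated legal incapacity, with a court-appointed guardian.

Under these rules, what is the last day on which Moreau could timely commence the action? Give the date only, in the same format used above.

Taking the later of the act (4 September 2018) and discovery (2 April 2021), the claim accrued on 2 April 2021.
3 years from 2 April 2021 is 2 April 2024.
The period was tolled for 64 days by the emergency suspension of filing deadlines (29 July 2023 to 1 October 2023), pushing the deadline to 5 June 2024.
The plaintiff's legal incapacity starting 30 July 2024 came too late — the period had run on 5 June 2024 — and so does not extend the deadline.

5 June 2024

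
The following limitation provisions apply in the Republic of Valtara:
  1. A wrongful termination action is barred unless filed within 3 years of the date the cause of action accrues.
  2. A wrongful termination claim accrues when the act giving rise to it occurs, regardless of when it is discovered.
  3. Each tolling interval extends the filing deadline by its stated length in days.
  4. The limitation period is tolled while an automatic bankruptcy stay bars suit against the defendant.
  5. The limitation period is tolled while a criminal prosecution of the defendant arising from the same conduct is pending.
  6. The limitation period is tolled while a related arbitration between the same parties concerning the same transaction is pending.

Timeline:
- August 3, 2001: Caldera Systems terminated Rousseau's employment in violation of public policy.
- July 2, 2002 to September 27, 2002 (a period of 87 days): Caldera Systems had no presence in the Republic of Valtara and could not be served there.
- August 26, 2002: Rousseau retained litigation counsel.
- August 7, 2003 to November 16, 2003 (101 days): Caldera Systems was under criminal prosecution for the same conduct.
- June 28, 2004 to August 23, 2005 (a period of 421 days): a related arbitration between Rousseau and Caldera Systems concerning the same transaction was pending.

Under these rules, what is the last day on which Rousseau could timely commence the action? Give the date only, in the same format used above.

The claim accrued on August 3, 2001, when the wrongful act occurred.
Adding the 3 years base period to August 3, 2001 gives a deadline of August 3, 2004, before any tolling.
The period was tolled for 101 days by the pending criminal prosecution (August 7, 2003 to November 16, 2003), pushing the deadline to November 12, 2004.
Because the pending related arbitration ran from June 28, 2004 to August 23, 2005, the deadline is extended by 421 days to January 7, 2006.
No stated provision tolls the period for the defendant's absence, so the interval from July 2, 2002 to September 27, 2002 has no effect on the deadline.
Nothing else in the chronology tolls or restarts the period.

January 7, 2006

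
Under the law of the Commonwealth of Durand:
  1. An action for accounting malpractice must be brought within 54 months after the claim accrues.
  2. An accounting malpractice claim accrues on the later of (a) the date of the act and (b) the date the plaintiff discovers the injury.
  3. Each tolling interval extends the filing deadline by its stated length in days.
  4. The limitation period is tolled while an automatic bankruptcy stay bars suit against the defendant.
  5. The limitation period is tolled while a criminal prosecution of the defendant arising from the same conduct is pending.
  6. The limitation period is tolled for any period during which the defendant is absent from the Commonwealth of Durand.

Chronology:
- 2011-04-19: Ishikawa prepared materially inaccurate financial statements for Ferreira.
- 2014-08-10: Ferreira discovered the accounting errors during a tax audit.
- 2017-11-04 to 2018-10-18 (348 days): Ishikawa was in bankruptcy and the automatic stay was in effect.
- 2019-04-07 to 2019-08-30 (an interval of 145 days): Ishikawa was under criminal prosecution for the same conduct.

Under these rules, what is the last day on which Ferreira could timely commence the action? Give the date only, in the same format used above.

Because discovery on 2014-08-10 post-dates the 2011-04-19 act, accrual under the later-of rule falls on 2014-08-10.
The untolled deadline — 54 months after 2014-08-10 — is 2019-02-10.
Because the automatic bankruptcy stay ran from 2017-11-04 to 2018-10-18, the deadline is extended by 348 days to 2020-01-24.
Because the pending criminal prosecution ran from 2019-04-07 to 2019-08-30, the deadline is extended by 145 days to 2020-06-17.

2020-06-17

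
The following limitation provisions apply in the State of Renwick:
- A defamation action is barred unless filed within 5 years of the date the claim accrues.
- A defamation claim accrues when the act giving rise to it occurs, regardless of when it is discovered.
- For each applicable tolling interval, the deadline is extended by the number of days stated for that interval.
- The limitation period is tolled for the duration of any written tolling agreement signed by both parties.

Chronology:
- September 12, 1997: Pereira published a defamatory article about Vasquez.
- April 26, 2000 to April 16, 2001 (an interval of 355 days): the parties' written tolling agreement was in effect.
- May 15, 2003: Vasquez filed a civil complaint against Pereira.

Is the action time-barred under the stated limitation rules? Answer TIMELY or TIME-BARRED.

TIMELY

The claim accrued on September 12, 1997, the date of the act.
The untolled deadline — 5 years after September 12, 1997 — is September 12, 2002.
Because the written tolling agreement ran from April 26, 2000 to April 16, 2001, the deadline is extended by 355 days to September 2, 2003.
Vasquez filed on May 15, 2003, before the September 2, 2003 deadline, so the action is timely.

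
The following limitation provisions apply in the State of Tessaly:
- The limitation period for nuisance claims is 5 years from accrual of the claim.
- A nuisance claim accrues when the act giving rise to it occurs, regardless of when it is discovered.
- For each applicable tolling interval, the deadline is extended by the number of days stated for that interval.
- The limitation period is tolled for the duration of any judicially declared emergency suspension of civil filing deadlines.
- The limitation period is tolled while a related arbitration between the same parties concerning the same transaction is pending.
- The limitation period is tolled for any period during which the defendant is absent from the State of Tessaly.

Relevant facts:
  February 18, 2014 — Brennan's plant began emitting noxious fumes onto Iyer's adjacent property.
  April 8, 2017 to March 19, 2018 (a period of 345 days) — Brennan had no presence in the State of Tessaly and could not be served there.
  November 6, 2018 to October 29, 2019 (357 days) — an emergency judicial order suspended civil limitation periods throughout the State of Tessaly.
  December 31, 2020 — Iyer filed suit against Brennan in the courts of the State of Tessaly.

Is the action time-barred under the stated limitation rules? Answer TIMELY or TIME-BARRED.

The claim accrued on February 18, 2014, when the wrongful act occurred.
The untolled deadline — 5 years after February 18, 2014 — is February 18, 2019.
Because the defendant's absence from the jurisdiction ran from April 8, 2017 to March 19, 2018, the deadline is extended by 345 days to January 29, 2020.
The emergency suspension of filing deadlines from November 6, 2018 to October 29, 2019 tolled the period for 357 days, extending the deadline to January 20, 2021.
Filing on December 31, 2020 beat the January 20, 2021 deadline — the action is timely.

TIMELY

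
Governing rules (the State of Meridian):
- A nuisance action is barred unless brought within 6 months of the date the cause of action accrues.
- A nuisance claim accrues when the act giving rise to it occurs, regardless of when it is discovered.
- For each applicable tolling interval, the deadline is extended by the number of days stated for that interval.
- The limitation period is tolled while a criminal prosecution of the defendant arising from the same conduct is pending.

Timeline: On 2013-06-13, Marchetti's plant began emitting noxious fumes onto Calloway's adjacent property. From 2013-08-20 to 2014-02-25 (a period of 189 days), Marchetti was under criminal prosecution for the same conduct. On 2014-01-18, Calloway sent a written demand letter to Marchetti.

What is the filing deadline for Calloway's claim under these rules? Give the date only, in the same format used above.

The limitation period began to run on 2013-06-13.
The untolled deadline — 6 months after 2013-06-13 — is 2013-12-13.
The period was tolled for 189 days by the pending criminal prosecution (2013-08-20 to 2014-02-25), pushing the deadline to 2014-06-20.
Nothing else in the chronology tolls or restarts the period.

2014-06-20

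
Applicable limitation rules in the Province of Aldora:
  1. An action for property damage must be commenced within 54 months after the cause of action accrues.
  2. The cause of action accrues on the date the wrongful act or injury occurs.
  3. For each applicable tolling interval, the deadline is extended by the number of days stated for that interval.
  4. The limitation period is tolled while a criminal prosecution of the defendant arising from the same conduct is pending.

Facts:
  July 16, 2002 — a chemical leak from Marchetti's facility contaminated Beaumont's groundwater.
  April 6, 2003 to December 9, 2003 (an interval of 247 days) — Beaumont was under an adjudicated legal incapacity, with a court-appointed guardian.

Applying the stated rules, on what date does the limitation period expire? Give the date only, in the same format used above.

January 16, 2007

The limitation period began to run on July 16, 2002.
Adding the 54 months base period to July 16, 2002 gives a deadline of January 16, 2007, before any tolling.
The plaintiff's legal incapacity from April 6, 2003 to December 9, 2003 does not toll the period, because no stated rule makes the plaintiff's incapacity a tolling event.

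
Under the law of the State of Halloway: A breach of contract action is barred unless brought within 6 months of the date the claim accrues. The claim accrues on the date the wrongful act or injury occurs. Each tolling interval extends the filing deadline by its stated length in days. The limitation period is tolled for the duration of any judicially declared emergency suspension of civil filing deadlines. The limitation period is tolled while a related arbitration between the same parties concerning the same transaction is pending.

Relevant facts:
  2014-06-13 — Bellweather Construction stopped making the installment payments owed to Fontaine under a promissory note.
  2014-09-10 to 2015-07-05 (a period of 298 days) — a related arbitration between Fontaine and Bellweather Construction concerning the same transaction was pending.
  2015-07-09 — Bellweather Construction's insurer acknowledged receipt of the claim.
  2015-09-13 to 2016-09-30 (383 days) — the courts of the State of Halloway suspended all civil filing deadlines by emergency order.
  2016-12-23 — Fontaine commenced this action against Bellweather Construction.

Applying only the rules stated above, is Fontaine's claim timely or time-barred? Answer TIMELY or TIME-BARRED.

The limitation period began to run on 2014-06-13.
Adding the 6 months base period to 2014-06-13 gives a deadline of 2014-12-13, before any tolling.
Because the pending related arbitration ran from 2014-09-10 to 2015-07-05, the deadline is extended by 298 days to 2015-10-07.
Because the emergency suspension of filing deadlines ran from 2015-09-13 to 2016-09-30, the deadline is extended by 383 days to 2016-10-24.
The other events in the timeline have no effect on the limitation period under the stated rules.
Fontaine filed on 2016-12-23, after the 2016-10-24 deadline, so the action is time-barred.

TIME-BARRED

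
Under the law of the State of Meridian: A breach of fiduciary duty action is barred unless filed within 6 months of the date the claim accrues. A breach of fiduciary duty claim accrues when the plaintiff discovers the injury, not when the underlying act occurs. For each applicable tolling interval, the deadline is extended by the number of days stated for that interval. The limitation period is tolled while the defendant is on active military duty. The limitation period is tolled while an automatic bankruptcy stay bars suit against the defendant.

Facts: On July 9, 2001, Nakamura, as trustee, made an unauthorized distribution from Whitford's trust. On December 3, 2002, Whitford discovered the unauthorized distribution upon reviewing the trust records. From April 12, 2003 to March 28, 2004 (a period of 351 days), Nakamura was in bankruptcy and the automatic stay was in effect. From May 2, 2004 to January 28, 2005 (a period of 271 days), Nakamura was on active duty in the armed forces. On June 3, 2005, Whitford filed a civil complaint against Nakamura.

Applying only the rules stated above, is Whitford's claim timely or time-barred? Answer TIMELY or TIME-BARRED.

Under the discovery rule, the claim accrued on December 3, 2002, when Whitford discovered the injury — not on the July 9, 2001 date of the underlying act.
The untolled deadline — 6 months after December 3, 2002 — is June 3, 2003.
The period was tolled for 351 days by the automatic bankruptcy stay (April 12, 2003 to March 28, 2004), pushing the deadline to May 19, 2004.
The defendant's active military service from May 2, 2004 to January 28, 2005 tolled the period for 271 days, extending the deadline to February 14, 2005.
Filing on June 3, 2005 missed the February 14, 2005 deadline — the action is time-barred.

TIME-BARRED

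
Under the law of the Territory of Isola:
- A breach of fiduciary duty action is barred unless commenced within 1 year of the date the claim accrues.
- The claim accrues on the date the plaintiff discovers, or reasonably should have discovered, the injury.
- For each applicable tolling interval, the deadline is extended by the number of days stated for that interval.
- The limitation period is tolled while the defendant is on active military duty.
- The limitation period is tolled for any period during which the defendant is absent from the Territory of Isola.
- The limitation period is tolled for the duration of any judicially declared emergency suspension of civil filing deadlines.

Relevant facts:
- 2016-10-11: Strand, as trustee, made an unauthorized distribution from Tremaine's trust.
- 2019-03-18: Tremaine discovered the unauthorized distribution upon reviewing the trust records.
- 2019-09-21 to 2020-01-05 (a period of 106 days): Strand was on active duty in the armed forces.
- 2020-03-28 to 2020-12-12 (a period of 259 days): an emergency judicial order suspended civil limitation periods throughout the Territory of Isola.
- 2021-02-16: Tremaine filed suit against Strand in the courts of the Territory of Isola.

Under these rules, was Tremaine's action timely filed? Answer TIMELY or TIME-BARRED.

Under the discovery rule, the claim accrued on 2019-03-18, when Tremaine discovered the injury — not on the 2016-10-11 date of the underlying act.
Adding the 1 year base period to 2019-03-18 gives a deadline of 2020-03-18, before any tolling.
The period was tolled for 106 days by the defendant's active military service (2019-09-21 to 2020-01-05), pushing the deadline to 2020-07-02.
Because the emergency suspension of filing deadlines ran from 2020-03-28 to 2020-12-12, the deadline is extended by 259 days to 2021-03-18.
Tremaine filed on 2021-02-16, before the 2021-03-18 deadline, so the action is timely.

TIMELY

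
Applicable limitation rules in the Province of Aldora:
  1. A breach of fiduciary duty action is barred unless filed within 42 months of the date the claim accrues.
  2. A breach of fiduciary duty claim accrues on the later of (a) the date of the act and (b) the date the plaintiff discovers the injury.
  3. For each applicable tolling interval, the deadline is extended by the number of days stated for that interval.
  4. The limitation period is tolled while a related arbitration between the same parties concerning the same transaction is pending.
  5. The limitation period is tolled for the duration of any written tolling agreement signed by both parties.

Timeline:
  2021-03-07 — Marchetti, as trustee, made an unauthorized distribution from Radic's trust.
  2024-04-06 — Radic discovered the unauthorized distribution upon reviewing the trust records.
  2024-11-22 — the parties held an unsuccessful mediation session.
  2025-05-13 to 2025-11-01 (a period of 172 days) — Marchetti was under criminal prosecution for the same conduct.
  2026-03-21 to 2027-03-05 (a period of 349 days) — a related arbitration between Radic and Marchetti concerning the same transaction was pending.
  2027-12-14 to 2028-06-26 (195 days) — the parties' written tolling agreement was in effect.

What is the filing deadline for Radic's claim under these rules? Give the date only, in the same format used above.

The claim accrued on 2024-04-06 — the later of the 2021-03-07 act and the 2024-04-06 discovery.
42 months from 2024-04-06 is 2027-10-06.
Because the pending related arbitration ran from 2026-03-21 to 2027-03-05, the deadline is extended by 349 days to 2028-09-19.
The written tolling agreement from 2027-12-14 to 2028-06-26 tolled the period for 195 days, extending the deadline to 2029-04-02.
Although a criminal prosecution ran from 2025-05-13 to 2025-11-01, the stated rules do not make that a tolling event, so it is disregarded.
None of the other events listed affects the running of the period under the stated rules.

2029-04-02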